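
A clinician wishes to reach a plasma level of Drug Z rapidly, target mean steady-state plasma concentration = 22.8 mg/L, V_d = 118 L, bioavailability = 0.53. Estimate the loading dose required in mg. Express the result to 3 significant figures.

LD = Css × Vd / F = 22.8 × 118 / 0.53 = 5076 mg

5080 mg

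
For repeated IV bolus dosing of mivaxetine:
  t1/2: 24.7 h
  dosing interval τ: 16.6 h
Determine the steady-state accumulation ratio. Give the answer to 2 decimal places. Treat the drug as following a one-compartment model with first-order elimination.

2.69

k = ln2 / t½ = 0.693147 / 24.7 = 0.02806 h⁻¹
e^(−kτ) = e^(−0.02806 × 16.6) = 0.6276
Accumulation ratio R = 1 / (1 − e^(−kτ)) = 1 / (1 − 0.6276) = 2.685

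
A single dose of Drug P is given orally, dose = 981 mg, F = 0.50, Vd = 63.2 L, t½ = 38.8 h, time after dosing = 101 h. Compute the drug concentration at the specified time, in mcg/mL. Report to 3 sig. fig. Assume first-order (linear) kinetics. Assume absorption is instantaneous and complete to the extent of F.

1.28 mcg/mL

Amount reaching circulation = F × Dose = 0.50 × 981.0 = 490.5 mg
C₀ = F·Dose / Vd = 490.5 / 63.2 = 7.761 mg/L
k = ln2 / t½ = 0.693147 / 38.8 = 0.01786 h⁻¹
C = C₀ · e^(−k·t) = 7.761 × e^(−0.01786 × 101)
  = 7.761 × 0.1647 = 1.278 mg/L
(1.278 mg/L = 1.278 mcg/mL)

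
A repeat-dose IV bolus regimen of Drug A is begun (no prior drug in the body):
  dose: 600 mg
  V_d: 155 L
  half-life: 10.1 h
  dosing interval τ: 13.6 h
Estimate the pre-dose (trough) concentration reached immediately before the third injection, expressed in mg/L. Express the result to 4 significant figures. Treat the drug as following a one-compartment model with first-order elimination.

C₀ per dose = Dose / Vd = 600 / 155 = 3.871 mg/L
k = ln2 / t½ = 0.693147 / 10.1 = 0.06863 h⁻¹
Fraction remaining after one interval: r = e^(−kτ) = e^(−0.06863 × 13.6) = 0.3932
Before dose 3, 2 doses have been given (aged 1τ, 2τ).
C_trough = C₀ × (r + r²) = 3.871 × (0.3932 + 0.1546) = 2.121 mg/L

2.121 mg/L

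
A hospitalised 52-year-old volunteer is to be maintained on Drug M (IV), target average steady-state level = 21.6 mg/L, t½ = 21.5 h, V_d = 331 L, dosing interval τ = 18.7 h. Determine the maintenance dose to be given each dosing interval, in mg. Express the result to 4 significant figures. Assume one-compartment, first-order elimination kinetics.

4310 mg

k = ln2 / t½ = 0.693147 / 21.5 = 0.03224 h⁻¹
CL = k × Vd = 0.03224 × 331 = 10.67 L/h
At steady state, Dose/τ = Css × CL.
Dose = Css × CL × τ = 21.6 × 10.67 × 18.7 = 4310 mg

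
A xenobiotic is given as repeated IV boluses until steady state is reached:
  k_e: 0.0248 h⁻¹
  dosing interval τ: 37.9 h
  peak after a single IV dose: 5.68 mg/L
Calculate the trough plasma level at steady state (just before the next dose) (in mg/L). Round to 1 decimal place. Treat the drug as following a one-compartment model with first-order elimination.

e^(−kτ) = e^(−0.02480 × 37.9) = 0.3907
Accumulation ratio R = 1 / (1 − e^(−kτ)) = 1 / (1 − 0.3907) = 1.641
Steady-state trough = C₀ × R × e^(−kτ) = 5.68 × 1.641 × 0.3907 = 3.642 mg/L

3.6 mg/L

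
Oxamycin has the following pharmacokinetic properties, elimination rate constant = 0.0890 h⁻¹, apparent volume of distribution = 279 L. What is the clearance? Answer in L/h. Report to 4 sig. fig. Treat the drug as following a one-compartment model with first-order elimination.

CL = k × Vd = 0.0890 × 279 = 24.83 L/h

24.83 L/h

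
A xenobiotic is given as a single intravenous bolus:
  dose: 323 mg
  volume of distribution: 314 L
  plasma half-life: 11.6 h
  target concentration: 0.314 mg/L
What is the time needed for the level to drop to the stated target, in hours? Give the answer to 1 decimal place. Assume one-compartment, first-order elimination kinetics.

C₀ = Dose / Vd = 323.0 / 314 = 1.029 mg/L
k = ln2 / t½ = 0.693147 / 11.6 = 0.05975 h⁻¹
t = ln(C₀ / C) / k = ln(1.029 / 0.314) / 0.05975
  = ln(3.277) / 0.05975 = 1.187 / 0.05975 = 19.87 h

19.9 h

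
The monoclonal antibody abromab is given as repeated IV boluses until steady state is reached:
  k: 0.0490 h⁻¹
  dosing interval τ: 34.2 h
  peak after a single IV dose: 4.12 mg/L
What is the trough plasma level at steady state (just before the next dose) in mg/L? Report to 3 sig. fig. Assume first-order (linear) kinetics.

0.949 mg/L

e^(−kτ) = e^(−0.04900 × 34.2) = 0.1872
Accumulation ratio R = 1 / (1 − e^(−kτ)) = 1 / (1 − 0.1872) = 1.230
Steady-state trough = C₀ × R × e^(−kτ) = 4.12 × 1.230 × 0.1872 = 0.9487 mg/L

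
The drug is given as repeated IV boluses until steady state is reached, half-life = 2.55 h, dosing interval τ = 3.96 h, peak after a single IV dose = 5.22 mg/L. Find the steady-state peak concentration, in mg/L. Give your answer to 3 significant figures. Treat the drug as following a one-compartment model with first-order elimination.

7.92 mg/L

k = ln2 / t½ = 0.693147 / 2.55 = 0.2718 h⁻¹
e^(−kτ) = e^(−0.2718 × 3.96) = 0.3408
Accumulation ratio R = 1 / (1 − e^(−kτ)) = 1 / (1 − 0.3408) = 1.517
Steady-state peak = C₀ × R = 5.22 × 1.517 = 7.919 mg/L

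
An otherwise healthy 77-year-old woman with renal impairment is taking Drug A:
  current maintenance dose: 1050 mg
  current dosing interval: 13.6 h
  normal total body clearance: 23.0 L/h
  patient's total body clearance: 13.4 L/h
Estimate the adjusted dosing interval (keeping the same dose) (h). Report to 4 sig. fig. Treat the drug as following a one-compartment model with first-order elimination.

To keep the same average steady-state level, dosing rate must scale with clearance.
CL ratio = 13.4 / 23.0 = 0.5826
New interval (same dose) = 13.6 / 0.5826 = 23.34 h

23.34 h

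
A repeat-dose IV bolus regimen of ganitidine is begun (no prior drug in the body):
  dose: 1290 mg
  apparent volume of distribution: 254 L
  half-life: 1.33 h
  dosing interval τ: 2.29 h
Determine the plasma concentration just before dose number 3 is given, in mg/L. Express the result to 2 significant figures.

C₀ per dose = Dose / Vd = 1290 / 254 = 5.079 mg/L
k = ln2 / t½ = 0.693147 / 1.33 = 0.5212 h⁻¹
Fraction remaining after one interval: r = e^(−kτ) = e^(−0.5212 × 2.29) = 0.3031
Before dose 3, 2 doses have been given (aged 1τ, 2τ).
C_trough = C₀ × (r + r²) = 5.079 × (0.3031 + 0.09187) = 2.006 mg/L

2.0 mg/L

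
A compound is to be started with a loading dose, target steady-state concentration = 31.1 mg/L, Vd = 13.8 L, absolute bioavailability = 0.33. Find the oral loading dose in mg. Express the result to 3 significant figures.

LD = Css × Vd / F = 31.1 × 13.8 / 0.33 = 1301 mg

1300 mg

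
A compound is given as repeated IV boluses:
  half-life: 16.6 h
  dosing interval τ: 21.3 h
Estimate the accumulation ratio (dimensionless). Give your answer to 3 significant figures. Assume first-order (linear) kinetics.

1.70

k = ln2 / t½ = 0.693147 / 16.6 = 0.04176 h⁻¹
e^(−kτ) = e^(−0.04176 × 21.3) = 0.4109
Accumulation ratio R = 1 / (1 − e^(−kτ)) = 1 / (1 − 0.4109) = 1.698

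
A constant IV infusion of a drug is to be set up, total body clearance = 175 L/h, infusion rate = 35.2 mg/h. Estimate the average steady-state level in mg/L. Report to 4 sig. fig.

At steady state Css = R₀ / CL = 35.2 / 175.0 = 0.2011 mg/L

0.2011 mg/L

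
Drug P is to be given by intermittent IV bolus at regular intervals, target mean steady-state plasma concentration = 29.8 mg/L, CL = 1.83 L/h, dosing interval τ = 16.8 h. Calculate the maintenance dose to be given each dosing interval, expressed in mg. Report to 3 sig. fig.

916 mg

At steady state, Dose/τ = Css × CL.
Dose = Css × CL × τ = 29.8 × 1.830 × 16.8 = 916.2 mg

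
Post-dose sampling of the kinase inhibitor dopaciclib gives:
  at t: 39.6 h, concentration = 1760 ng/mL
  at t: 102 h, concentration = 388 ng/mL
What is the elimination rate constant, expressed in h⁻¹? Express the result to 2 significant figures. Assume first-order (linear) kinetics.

0.024 h⁻¹

k = ln(C₁/C₂) / (t₂ − t₁) = ln(1760/388) / (102 − 39.6)
  = 1.512 / 62.40 = 0.02423 h⁻¹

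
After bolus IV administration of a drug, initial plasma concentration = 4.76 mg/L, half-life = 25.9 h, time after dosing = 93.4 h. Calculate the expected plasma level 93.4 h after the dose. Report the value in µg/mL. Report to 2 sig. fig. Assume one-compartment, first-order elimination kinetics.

k = ln2 / t½ = 0.693147 / 25.9 = 0.02676 h⁻¹
C = C₀ · e^(−k·t) = 4.760 × e^(−0.02676 × 93.4)
  = 4.760 × 0.08214 = 0.3910 mg/L
(0.3910 mg/L = 0.3910 µg/mL)

0.39 µg/mL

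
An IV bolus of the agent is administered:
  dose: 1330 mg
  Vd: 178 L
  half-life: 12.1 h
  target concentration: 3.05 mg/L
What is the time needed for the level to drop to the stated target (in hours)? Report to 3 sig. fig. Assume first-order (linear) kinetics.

C₀ = Dose / Vd = 1330 / 178 = 7.472 mg/L
k = ln2 / t½ = 0.693147 / 12.1 = 0.05728 h⁻¹
t = ln(C₀ / C) / k = ln(7.472 / 3.05) / 0.05728
  = ln(2.450) / 0.05728 = 0.8961 / 0.05728 = 15.64 h

15.6 h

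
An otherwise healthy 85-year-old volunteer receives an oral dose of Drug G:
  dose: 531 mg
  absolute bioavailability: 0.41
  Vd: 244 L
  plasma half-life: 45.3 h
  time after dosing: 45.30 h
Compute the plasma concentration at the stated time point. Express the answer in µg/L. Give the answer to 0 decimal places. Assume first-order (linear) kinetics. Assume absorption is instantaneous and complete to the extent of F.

Amount reaching circulation = F × Dose = 0.41 × 531.0 = 217.7 mg
C₀ = F·Dose / Vd = 217.7 / 244 = 0.8922 mg/L
k = ln2 / t½ = 0.693147 / 45.3 = 0.01530 h⁻¹
t / t½ = 45.30 / 45.3 = 1 half-lives
C = C₀ × (1/2)^1 = 0.8922 × 0.5000 = 0.4461 mg/L
Convert: 0.4461 mg/L × 1000 = 446.1 µg/L

446 µg/L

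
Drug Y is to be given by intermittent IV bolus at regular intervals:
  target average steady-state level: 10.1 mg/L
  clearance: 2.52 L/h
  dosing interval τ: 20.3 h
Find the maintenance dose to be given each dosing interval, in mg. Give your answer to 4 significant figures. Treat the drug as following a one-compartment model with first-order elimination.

516.7 mg

At steady state, Dose/τ = Css × CL.
Dose = Css × CL × τ = 10.1 × 2.520 × 20.3 = 516.7 mg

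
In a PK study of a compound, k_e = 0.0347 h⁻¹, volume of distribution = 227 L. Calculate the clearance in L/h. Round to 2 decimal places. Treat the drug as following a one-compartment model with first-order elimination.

7.88 L/h

CL = k × Vd = 0.0347 × 227 = 7.877 L/h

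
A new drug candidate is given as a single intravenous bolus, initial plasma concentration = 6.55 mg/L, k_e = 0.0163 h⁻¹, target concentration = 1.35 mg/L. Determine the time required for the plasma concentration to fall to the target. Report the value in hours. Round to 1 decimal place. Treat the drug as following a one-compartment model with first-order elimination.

96.9 h

t = ln(C₀ / C) / k = ln(6.550 / 1.35) / 0.01630
  = ln(4.852) / 0.01630 = 1.579 / 0.01630 = 96.87 h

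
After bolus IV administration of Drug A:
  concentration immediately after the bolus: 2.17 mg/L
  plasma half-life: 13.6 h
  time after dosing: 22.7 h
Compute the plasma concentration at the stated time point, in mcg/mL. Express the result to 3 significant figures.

k = ln2 / t½ = 0.693147 / 13.6 = 0.05097 h⁻¹
C = C₀ · e^(−k·t) = 2.170 × e^(−0.05097 × 22.7)
  = 2.170 × 0.3144 = 0.6822 mg/L
(0.6822 mg/L = 0.6822 mcg/mL)

0.682 mcg/mL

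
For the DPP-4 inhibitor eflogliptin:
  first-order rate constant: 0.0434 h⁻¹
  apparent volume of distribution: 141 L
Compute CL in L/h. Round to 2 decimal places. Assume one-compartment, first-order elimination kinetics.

6.12 L/h

CL = k × Vd = 0.0434 × 141 = 6.119 L/h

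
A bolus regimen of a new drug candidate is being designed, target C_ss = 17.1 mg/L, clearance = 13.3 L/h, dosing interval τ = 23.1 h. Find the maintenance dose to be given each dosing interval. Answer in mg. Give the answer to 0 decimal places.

5254 mg

At steady state, Dose/τ = Css × CL.
Dose = Css × CL × τ = 17.1 × 13.30 × 23.1 = 5254 mg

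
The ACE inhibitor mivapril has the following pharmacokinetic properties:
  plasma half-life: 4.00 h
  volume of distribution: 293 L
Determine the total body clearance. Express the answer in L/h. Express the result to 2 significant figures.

51 L/h

k = ln2 / t½ = 0.693147 / 4.00 = 0.1733 h⁻¹
CL = k × Vd = 0.1733 × 293 = 50.78 L/h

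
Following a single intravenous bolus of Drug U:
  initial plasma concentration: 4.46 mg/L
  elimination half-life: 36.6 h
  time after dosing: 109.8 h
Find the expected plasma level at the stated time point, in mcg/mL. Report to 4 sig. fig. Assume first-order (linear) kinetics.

k = ln2 / t½ = 0.693147 / 36.6 = 0.01894 h⁻¹
t / t½ = 109.8 / 36.6 = 3 half-lives
C = C₀ × (1/2)^3 = 4.460 × 0.1250 = 0.5575 mg/L
(0.5575 mg/L = 0.5575 mcg/mL)

0.5575 mcg/mL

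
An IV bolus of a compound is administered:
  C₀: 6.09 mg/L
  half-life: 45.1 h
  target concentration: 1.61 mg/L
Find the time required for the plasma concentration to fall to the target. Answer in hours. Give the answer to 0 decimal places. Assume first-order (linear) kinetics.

k = ln2 / t½ = 0.693147 / 45.1 = 0.01537 h⁻¹
t = ln(C₀ / C) / k = ln(6.090 / 1.61) / 0.01537
  = ln(3.783) / 0.01537 = 1.331 / 0.01537 = 86.60 h

87 h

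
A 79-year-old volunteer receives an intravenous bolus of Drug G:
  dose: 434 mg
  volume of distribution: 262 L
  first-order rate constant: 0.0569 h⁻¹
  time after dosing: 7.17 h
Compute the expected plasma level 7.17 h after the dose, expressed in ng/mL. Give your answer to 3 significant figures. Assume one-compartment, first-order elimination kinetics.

C₀ = Dose / Vd = 434.0 / 262 = 1.656 mg/L
C = C₀ · e^(−k·t) = 1.656 × e^(−0.05690 × 7.17)
  = 1.656 × 0.6650 = 1.101 mg/L
Convert: 1.101 mg/L × 1000 = 1101 ng/mL

1100 ng/mL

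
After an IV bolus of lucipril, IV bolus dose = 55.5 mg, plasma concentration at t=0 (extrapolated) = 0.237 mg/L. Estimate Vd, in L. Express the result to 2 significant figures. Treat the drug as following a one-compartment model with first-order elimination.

230 L

Vd = Dose / C₀ = 55.50 / 0.237 = 234.2 L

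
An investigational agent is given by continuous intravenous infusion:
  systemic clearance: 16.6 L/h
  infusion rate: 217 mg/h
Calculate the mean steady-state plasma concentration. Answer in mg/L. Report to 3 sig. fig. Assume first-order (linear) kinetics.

At steady state Css = R₀ / CL = 217 / 16.60 = 13.07 mg/L

13.1 mg/L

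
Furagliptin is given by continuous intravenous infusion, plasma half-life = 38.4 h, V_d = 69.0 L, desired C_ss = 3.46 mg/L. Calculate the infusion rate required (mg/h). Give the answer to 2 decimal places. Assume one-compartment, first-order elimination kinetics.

4.31 mg/h

k = ln2 / t½ = 0.693147 / 38.4 = 0.01805 h⁻¹
CL = k × Vd = 0.01805 × 69.0 = 1.245 L/h
At steady state, infusion rate R₀ = Css × CL = 3.46 × 1.245 = 4.308 mg/h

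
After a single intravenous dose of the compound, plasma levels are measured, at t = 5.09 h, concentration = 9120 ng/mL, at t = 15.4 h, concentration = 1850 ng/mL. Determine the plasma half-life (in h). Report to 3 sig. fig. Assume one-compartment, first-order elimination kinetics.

4.48 h

k = ln(C₁/C₂) / (t₂ − t₁) = ln(9120/1850) / (15.4 − 5.09)
  = 1.595 / 10.31 = 0.1547 h⁻¹
t½ = ln2 / k = 0.693147 / 0.1547 = 4.481 h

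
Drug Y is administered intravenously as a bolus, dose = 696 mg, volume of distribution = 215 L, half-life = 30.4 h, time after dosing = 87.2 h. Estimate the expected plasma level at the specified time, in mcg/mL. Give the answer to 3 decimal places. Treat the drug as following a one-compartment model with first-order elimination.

C₀ = Dose / Vd = 696.0 / 215 = 3.237 mg/L
k = ln2 / t½ = 0.693147 / 30.4 = 0.02280 h⁻¹
C = C₀ · e^(−k·t) = 3.237 × e^(−0.02280 × 87.2)
  = 3.237 × 0.1369 = 0.4431 mg/L
(0.4431 mg/L = 0.4431 mcg/mL)

0.443 mcg/mL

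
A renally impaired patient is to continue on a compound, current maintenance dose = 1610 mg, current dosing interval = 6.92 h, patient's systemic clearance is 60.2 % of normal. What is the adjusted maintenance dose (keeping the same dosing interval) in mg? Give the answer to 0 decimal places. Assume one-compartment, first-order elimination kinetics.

969 mg

To keep the same average steady-state level, dosing rate must scale with clearance.
CL ratio = 60.2 / 100 = 0.6020
New dose (same interval) = 1610 × 0.6020 = 969.2 mg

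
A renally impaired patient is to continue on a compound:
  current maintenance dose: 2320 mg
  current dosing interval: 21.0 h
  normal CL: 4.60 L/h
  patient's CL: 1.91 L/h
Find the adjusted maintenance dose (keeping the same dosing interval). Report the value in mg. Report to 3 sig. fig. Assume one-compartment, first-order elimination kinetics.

To keep the same average steady-state level, dosing rate must scale with clearance.
CL ratio = 1.91 / 4.60 = 0.4152
New dose (same interval) = 2320 × 0.4152 = 963.3 mg

963 mg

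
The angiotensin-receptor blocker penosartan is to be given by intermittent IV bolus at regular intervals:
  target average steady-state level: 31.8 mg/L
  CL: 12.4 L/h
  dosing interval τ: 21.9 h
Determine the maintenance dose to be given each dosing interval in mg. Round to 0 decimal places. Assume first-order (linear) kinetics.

At steady state, Dose/τ = Css × CL.
Dose = Css × CL × τ = 31.8 × 12.40 × 21.9 = 8636 mg

8636 mg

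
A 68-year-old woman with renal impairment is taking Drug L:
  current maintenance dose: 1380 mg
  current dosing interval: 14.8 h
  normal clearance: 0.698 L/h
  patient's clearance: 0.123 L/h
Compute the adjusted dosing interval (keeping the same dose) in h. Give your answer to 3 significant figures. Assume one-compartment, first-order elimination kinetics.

84.0 h

To keep the same average steady-state level, dosing rate must scale with clearance.
CL ratio = 0.123 / 0.698 = 0.1762
New interval (same dose) = 14.8 / 0.1762 = 84.00 h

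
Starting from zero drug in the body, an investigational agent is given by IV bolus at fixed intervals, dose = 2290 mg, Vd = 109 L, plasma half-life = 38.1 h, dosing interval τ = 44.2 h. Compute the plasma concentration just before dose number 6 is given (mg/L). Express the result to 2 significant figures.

C₀ per dose = Dose / Vd = 2290 / 109 = 21.01 mg/L
k = ln2 / t½ = 0.693147 / 38.1 = 0.01819 h⁻¹
Fraction remaining after one interval: r = e^(−kτ) = e^(−0.01819 × 44.2) = 0.4475
Before dose 6, 5 doses have been given (aged 1τ, 2τ, 3τ, 4τ, 5τ).
C_trough = C₀ × (r + r² + … + r^5) = C₀ × r(1−r^5)/(1−r)
        = 21.01 × 0.4475 × (1 − 0.01795) / (1 − 0.4475) = 16.71 mg/L

17 mg/L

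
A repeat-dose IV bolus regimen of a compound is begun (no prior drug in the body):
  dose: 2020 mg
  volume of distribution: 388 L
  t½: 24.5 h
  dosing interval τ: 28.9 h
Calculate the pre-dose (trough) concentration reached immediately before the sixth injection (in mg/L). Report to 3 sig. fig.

C₀ per dose = Dose / Vd = 2020 / 388 = 5.206 mg/L
k = ln2 / t½ = 0.693147 / 24.5 = 0.02829 h⁻¹
Fraction remaining after one interval: r = e^(−kτ) = e^(−0.02829 × 28.9) = 0.4415
Before dose 6, 5 doses have been given (aged 1τ, 2τ, 3τ, 4τ, 5τ).
C_trough = C₀ × (r + r² + … + r^5) = C₀ × r(1−r^5)/(1−r)
        = 5.206 × 0.4415 × (1 − 0.01677) / (1 − 0.4415) = 4.046 mg/L

4.05 mg/L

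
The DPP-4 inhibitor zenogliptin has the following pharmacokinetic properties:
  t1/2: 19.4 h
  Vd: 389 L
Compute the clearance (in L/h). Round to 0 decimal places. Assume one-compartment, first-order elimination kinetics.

14 L/h

k = ln2 / t½ = 0.693147 / 19.4 = 0.03573 h⁻¹
CL = k × Vd = 0.03573 × 389 = 13.90 L/h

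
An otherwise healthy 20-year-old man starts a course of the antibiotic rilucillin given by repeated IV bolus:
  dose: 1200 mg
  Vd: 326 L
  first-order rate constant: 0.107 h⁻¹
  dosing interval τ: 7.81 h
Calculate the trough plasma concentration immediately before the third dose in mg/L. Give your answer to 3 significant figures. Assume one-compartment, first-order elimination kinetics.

C₀ per dose = Dose / Vd = 1200 / 326 = 3.681 mg/L
Fraction remaining after one interval: r = e^(−kτ) = e^(−0.1070 × 7.81) = 0.4336
Before dose 3, 2 doses have been given (aged 1τ, 2τ).
C_trough = C₀ × (r + r²) = 3.681 × (0.4336 + 0.1880) = 2.288 mg/L

2.29 mg/L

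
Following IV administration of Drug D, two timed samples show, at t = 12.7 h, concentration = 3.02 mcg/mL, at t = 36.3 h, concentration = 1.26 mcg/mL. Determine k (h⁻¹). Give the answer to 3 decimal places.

k = ln(C₁/C₂) / (t₂ − t₁) = ln(3.02/1.26) / (36.3 − 12.7)
  = 0.8741 / 23.60 = 0.03704 h⁻¹

0.037 h⁻¹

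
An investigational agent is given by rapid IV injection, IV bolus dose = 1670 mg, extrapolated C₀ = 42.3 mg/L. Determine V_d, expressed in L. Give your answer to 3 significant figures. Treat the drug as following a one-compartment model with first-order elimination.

39.5 L

Vd = Dose / C₀ = 1670 / 42.3 = 39.48 L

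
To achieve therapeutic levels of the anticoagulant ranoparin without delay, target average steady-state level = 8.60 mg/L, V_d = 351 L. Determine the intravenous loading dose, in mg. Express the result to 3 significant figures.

LD = Css × Vd = 8.60 × 351 = 3019 mg

3020 mg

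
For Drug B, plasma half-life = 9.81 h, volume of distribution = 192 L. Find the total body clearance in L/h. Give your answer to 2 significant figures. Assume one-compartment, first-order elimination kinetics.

k = ln2 / t½ = 0.693147 / 9.81 = 0.07066 h⁻¹
CL = k × Vd = 0.07066 × 192 = 13.57 L/h

14 L/h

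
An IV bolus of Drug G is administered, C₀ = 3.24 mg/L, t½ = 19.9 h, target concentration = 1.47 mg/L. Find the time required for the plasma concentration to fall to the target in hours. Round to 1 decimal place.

k = ln2 / t½ = 0.693147 / 19.9 = 0.03483 h⁻¹
t = ln(C₀ / C) / k = ln(3.240 / 1.47) / 0.03483
  = ln(2.204) / 0.03483 = 0.7903 / 0.03483 = 22.69 h

22.7 h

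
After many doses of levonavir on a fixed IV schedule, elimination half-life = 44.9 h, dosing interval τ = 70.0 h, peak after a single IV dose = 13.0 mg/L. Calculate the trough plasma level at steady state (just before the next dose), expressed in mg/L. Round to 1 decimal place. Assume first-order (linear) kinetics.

k = ln2 / t½ = 0.693147 / 44.9 = 0.01544 h⁻¹
e^(−kτ) = e^(−0.01544 × 70.0) = 0.3393
Accumulation ratio R = 1 / (1 − e^(−kτ)) = 1 / (1 − 0.3393) = 1.514
Steady-state trough = C₀ × R × e^(−kτ) = 13.0 × 1.514 × 0.3393 = 6.678 mg/L

6.7 mg/L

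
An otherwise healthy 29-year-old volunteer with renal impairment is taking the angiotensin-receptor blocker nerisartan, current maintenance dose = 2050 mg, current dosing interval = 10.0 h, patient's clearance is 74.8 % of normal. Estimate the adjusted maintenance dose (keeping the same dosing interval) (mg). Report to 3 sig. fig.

1530 mg

To keep the same average steady-state level, dosing rate must scale with clearance.
CL ratio = 74.8 / 100 = 0.7480
New dose (same interval) = 2050 × 0.7480 = 1533 mg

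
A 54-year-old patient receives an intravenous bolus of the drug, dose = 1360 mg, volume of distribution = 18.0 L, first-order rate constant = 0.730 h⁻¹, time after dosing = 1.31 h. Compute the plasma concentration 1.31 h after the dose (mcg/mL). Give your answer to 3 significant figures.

C₀ = Dose / Vd = 1360 / 18.0 = 75.56 mg/L
C = C₀ · e^(−k·t) = 75.56 × e^(−0.7300 × 1.31)
  = 75.56 × 0.3843 = 29.04 mg/L
(29.04 mg/L = 29.04 mcg/mL)

29.0 mcg/mL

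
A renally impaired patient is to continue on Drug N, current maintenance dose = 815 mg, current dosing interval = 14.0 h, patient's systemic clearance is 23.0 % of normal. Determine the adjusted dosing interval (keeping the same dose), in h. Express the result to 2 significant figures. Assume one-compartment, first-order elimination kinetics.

61 h

To keep the same average steady-state level, dosing rate must scale with clearance.
CL ratio = 23.0 / 100 = 0.2300
New interval (same dose) = 14.0 / 0.2300 = 60.87 h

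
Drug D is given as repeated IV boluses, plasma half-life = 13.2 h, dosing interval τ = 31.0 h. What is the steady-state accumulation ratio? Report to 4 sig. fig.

1.244

k = ln2 / t½ = 0.693147 / 13.2 = 0.05251 h⁻¹
e^(−kτ) = e^(−0.05251 × 31.0) = 0.1964
Accumulation ratio R = 1 / (1 − e^(−kτ)) = 1 / (1 − 0.1964) = 1.244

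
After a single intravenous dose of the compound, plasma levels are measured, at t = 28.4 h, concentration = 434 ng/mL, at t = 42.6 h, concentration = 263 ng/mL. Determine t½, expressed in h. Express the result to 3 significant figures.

19.7 h

k = ln(C₁/C₂) / (t₂ − t₁) = ln(434/263) / (42.6 − 28.4)
  = 0.5009 / 14.20 = 0.03527 h⁻¹
t½ = ln2 / k = 0.693147 / 0.03527 = 19.65 h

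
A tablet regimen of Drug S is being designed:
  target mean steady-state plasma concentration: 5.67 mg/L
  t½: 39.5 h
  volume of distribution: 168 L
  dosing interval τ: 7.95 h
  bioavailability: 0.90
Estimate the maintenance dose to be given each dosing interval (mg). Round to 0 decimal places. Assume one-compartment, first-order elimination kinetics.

k = ln2 / t½ = 0.693147 / 39.5 = 0.01755 h⁻¹
CL = k × Vd = 0.01755 × 168 = 2.948 L/h
At steady state, F × (Dose/τ) = Css × CL.
Dose = Css × CL × τ / F = 5.67 × 2.948 × 7.95 / 0.90 = 147.7 mg

148 mg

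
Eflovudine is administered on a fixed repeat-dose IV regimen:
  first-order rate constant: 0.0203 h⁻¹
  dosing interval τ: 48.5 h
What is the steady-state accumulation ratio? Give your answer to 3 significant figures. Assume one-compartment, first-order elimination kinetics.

1.60

e^(−kτ) = e^(−0.02030 × 48.5) = 0.3736
Accumulation ratio R = 1 / (1 − e^(−kτ)) = 1 / (1 − 0.3736) = 1.596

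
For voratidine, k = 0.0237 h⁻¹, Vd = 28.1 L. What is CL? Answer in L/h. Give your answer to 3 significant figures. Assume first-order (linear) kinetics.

CL = k × Vd = 0.0237 × 28.1 = 0.6660 L/h

0.666 L/h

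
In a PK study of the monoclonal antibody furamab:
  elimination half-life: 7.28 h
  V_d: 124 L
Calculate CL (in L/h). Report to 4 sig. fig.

k = ln2 / t½ = 0.693147 / 7.28 = 0.09521 h⁻¹
CL = k × Vd = 0.09521 × 124 = 11.81 L/h

11.81 L/h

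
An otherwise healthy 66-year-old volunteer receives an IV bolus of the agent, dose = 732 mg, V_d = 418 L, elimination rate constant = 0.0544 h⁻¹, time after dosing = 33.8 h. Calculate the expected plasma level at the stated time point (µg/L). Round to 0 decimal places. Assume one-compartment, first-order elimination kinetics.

C₀ = Dose / Vd = 732.0 / 418 = 1.751 mg/L
C = C₀ · e^(−k·t) = 1.751 × e^(−0.05440 × 33.8)
  = 1.751 × 0.1590 = 0.2784 mg/L
Convert: 0.2784 mg/L × 1000 = 278.4 µg/L

278 µg/L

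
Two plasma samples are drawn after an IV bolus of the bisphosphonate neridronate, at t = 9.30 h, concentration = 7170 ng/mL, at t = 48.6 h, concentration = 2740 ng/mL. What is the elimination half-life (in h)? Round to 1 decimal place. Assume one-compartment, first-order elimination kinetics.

k = ln(C₁/C₂) / (t₂ − t₁) = ln(7170/2740) / (48.6 − 9.30)
  = 0.9619 / 39.30 = 0.02448 h⁻¹
t½ = ln2 / k = 0.693147 / 0.02448 = 28.31 h

28.3 h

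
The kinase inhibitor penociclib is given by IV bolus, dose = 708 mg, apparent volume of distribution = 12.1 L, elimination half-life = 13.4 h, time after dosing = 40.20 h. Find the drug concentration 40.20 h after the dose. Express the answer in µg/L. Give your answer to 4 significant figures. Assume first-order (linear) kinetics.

C₀ = Dose / Vd = 708.0 / 12.1 = 58.51 mg/L
k = ln2 / t½ = 0.693147 / 13.4 = 0.05173 h⁻¹
t / t½ = 40.20 / 13.4 = 3 half-lives
C = C₀ × (1/2)^3 = 58.51 × 0.1250 = 7.314 mg/L
Convert: 7.314 mg/L × 1000 = 7314 µg/L

7314 µg/L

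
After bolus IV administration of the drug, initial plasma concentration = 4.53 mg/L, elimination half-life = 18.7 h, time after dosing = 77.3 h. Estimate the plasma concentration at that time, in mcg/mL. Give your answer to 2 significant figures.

k = ln2 / t½ = 0.693147 / 18.7 = 0.03707 h⁻¹
C = C₀ · e^(−k·t) = 4.530 × e^(−0.03707 × 77.3)
  = 4.530 × 0.05695 = 0.2580 mg/L
(0.2580 mg/L = 0.2580 mcg/mL)

0.26 mcg/mL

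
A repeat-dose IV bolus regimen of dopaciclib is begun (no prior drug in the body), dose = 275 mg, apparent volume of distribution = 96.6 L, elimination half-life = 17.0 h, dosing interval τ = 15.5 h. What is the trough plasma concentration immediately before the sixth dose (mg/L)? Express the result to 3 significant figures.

C₀ per dose = Dose / Vd = 275 / 96.6 = 2.847 mg/L
k = ln2 / t½ = 0.693147 / 17.0 = 0.04077 h⁻¹
Fraction remaining after one interval: r = e^(−kτ) = e^(−0.04077 × 15.5) = 0.5316
Before dose 6, 5 doses have been given (aged 1τ, 2τ, 3τ, 4τ, 5τ).
C_trough = C₀ × (r + r² + … + r^5) = C₀ × r(1−r^5)/(1−r)
        = 2.847 × 0.5316 × (1 − 0.04245) / (1 − 0.5316) = 3.094 mg/L

3.09 mg/L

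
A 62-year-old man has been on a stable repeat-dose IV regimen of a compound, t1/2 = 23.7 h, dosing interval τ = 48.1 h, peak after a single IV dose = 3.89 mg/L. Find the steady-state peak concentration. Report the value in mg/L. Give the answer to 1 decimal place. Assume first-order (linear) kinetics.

5.2 mg/L

k = ln2 / t½ = 0.693147 / 23.7 = 0.02925 h⁻¹
e^(−kτ) = e^(−0.02925 × 48.1) = 0.2449
Accumulation ratio R = 1 / (1 − e^(−kτ)) = 1 / (1 − 0.2449) = 1.324
Steady-state peak = C₀ × R = 3.89 × 1.324 = 5.150 mg/L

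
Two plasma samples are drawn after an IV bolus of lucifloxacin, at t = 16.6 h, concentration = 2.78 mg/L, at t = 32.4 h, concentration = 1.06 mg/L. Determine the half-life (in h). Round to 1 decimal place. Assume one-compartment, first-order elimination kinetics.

11.4 h

k = ln(C₁/C₂) / (t₂ − t₁) = ln(2.78/1.06) / (32.4 − 16.6)
  = 0.9642 / 15.80 = 0.06103 h⁻¹
t½ = ln2 / k = 0.693147 / 0.06103 = 11.36 h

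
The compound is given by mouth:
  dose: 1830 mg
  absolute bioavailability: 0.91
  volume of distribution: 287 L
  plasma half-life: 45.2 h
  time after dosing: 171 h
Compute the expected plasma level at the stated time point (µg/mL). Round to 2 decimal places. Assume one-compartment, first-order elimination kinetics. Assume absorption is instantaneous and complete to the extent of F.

Amount reaching circulation = F × Dose = 0.91 × 1830 = 1665 mg
C₀ = F·Dose / Vd = 1665 / 287 = 5.801 mg/L
k = ln2 / t½ = 0.693147 / 45.2 = 0.01534 h⁻¹
C = C₀ · e^(−k·t) = 5.801 × e^(−0.01534 × 171)
  = 5.801 × 0.07257 = 0.4210 mg/L
(0.4210 mg/L = 0.4210 µg/mL)

0.42 µg/mL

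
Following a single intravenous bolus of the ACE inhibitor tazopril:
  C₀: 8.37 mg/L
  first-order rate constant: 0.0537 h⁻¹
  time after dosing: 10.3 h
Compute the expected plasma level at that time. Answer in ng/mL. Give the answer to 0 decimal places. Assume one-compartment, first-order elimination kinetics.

C = C₀ · e^(−k·t) = 8.370 × e^(−0.05370 × 10.3)
  = 8.370 × 0.5752 = 4.814 mg/L
Convert: 4.814 mg/L × 1000 = 4814 ng/mL

4814 ng/mL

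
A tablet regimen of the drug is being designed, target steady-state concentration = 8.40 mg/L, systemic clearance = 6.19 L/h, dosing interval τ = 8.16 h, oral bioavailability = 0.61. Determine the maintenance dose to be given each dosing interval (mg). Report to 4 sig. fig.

At steady state, F × (Dose/τ) = Css × CL.
Dose = Css × CL × τ / F = 8.40 × 6.190 × 8.16 / 0.61 = 695.6 mg

695.6 mg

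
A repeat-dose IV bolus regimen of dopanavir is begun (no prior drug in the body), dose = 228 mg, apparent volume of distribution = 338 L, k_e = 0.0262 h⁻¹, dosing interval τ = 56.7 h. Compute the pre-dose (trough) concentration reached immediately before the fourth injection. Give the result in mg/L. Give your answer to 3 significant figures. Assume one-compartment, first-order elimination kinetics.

0.195 mg/L

C₀ per dose = Dose / Vd = 228 / 338 = 0.6746 mg/L
Fraction remaining after one interval: r = e^(−kτ) = e^(−0.02620 × 56.7) = 0.2264
Before dose 4, 3 doses have been given (aged 1τ, 2τ, 3τ).
C_trough = C₀ × (r + r² + … + r^3) = C₀ × r(1−r^3)/(1−r)
        = 0.6746 × 0.2264 × (1 − 0.01160) / (1 − 0.2264) = 0.1951 mg/L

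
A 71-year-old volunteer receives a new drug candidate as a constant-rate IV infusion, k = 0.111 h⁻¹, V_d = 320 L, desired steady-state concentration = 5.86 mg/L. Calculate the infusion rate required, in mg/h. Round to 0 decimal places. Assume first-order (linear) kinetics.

208 mg/h

CL = k × Vd = 0.1110 × 320 = 35.52 L/h
At steady state, infusion rate R₀ = Css × CL = 5.86 × 35.52 = 208.1 mg/h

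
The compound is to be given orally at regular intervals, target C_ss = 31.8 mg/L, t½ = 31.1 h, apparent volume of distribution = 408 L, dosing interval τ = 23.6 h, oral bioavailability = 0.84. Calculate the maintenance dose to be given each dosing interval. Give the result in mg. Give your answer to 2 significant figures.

8100 mg

k = ln2 / t½ = 0.693147 / 31.1 = 0.02229 h⁻¹
CL = k × Vd = 0.02229 × 408 = 9.094 L/h
At steady state, F × (Dose/τ) = Css × CL.
Dose = Css × CL × τ / F = 31.8 × 9.094 × 23.6 / 0.84 = 8125 mg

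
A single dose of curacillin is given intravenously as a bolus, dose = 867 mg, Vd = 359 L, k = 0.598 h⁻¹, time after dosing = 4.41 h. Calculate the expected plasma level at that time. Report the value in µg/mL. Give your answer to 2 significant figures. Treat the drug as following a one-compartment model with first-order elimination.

C₀ = Dose / Vd = 867.0 / 359 = 2.415 mg/L
C = C₀ · e^(−k·t) = 2.415 × e^(−0.5980 × 4.41)
  = 2.415 × 0.07156 = 0.1728 mg/L
(0.1728 mg/L = 0.1728 µg/mL)

0.17 µg/mL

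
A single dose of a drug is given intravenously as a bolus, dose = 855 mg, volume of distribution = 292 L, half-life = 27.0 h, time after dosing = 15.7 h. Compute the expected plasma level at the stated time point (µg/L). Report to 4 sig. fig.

1957 µg/L

C₀ = Dose / Vd = 855.0 / 292 = 2.928 mg/L
k = ln2 / t½ = 0.693147 / 27.0 = 0.02567 h⁻¹
C = C₀ · e^(−k·t) = 2.928 × e^(−0.02567 × 15.7)
  = 2.928 × 0.6683 = 1.957 mg/L
Convert: 1.957 mg/L × 1000 = 1957 µg/L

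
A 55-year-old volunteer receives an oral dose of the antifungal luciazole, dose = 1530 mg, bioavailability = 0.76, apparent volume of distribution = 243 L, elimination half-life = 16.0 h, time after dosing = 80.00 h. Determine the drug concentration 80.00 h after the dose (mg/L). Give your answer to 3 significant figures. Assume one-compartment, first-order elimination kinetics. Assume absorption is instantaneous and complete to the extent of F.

Amount reaching circulation = F × Dose = 0.76 × 1530 = 1163 mg
C₀ = F·Dose / Vd = 1163 / 243 = 4.786 mg/L
k = ln2 / t½ = 0.693147 / 16.0 = 0.04332 h⁻¹
t / t½ = 80.00 / 16.0 = 5 half-lives
C = C₀ × (1/2)^5 = 4.786 × 0.03125 = 0.1496 mg/L

0.150 mg/L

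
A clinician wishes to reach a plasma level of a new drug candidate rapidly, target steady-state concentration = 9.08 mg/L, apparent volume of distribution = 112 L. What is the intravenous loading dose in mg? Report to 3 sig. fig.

LD = Css × Vd = 9.08 × 112 = 1017 mg

1020 mg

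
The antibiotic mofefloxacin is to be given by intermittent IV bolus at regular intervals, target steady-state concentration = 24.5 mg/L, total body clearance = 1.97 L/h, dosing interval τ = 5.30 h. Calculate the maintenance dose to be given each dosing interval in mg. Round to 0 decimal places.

At steady state, Dose/τ = Css × CL.
Dose = Css × CL × τ = 24.5 × 1.970 × 5.30 = 255.8 mg

256 mg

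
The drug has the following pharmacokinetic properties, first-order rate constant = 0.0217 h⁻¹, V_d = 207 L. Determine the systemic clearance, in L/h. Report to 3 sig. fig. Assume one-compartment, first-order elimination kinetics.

4.49 L/h

CL = k × Vd = 0.0217 × 207 = 4.492 L/h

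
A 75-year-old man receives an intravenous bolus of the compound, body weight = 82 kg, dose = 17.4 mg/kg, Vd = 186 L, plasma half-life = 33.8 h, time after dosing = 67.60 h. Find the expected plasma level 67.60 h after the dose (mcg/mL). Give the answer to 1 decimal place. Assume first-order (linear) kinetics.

1.9 mcg/mL

Total dose = 17.4 × 82 = 1427 mg
C₀ = Dose / Vd = 1427 / 186 = 7.672 mg/L
k = ln2 / t½ = 0.693147 / 33.8 = 0.02051 h⁻¹
t / t½ = 67.60 / 33.8 = 2 half-lives
C = C₀ × (1/2)^2 = 7.672 × 0.2500 = 1.918 mg/L
(1.918 mg/L = 1.918 mcg/mL)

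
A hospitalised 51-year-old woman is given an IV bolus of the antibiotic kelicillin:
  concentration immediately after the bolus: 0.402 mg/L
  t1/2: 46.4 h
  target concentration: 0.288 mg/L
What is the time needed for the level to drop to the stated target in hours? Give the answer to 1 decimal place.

k = ln2 / t½ = 0.693147 / 46.4 = 0.01494 h⁻¹
t = ln(C₀ / C) / k = ln(0.4020 / 0.288) / 0.01494
  = ln(1.396) / 0.01494 = 0.3336 / 0.01494 = 22.33 h

22.3 h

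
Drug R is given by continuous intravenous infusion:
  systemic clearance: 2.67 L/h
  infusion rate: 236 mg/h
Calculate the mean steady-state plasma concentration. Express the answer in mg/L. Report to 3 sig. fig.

At steady state Css = R₀ / CL = 236 / 2.670 = 88.39 mg/L

88.4 mg/L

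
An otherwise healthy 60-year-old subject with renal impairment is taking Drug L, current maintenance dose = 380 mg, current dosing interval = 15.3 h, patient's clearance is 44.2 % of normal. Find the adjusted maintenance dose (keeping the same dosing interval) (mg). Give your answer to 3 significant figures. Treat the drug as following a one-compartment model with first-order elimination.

168 mg

To keep the same average steady-state level, dosing rate must scale with clearance.
CL ratio = 44.2 / 100 = 0.4420
New dose (same interval) = 380 × 0.4420 = 168.0 mg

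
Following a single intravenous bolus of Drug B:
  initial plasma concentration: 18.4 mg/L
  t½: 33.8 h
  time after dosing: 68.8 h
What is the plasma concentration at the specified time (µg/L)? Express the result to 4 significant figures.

4488 µg/L

k = ln2 / t½ = 0.693147 / 33.8 = 0.02051 h⁻¹
C = C₀ · e^(−k·t) = 18.40 × e^(−0.02051 × 68.8)
  = 18.40 × 0.2439 = 4.488 mg/L
Convert: 4.488 mg/L × 1000 = 4488 µg/L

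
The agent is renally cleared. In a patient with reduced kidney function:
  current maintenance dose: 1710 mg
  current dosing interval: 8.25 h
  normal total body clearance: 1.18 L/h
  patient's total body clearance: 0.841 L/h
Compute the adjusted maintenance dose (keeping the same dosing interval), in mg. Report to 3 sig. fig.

To keep the same average steady-state level, dosing rate must scale with clearance.
CL ratio = 0.841 / 1.18 = 0.7127
New dose (same interval) = 1710 × 0.7127 = 1219 mg

1220 mg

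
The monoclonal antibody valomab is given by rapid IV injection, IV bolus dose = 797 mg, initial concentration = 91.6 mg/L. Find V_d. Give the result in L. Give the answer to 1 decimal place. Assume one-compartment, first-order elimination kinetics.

Vd = Dose / C₀ = 797.0 / 91.6 = 8.701 L

8.7 L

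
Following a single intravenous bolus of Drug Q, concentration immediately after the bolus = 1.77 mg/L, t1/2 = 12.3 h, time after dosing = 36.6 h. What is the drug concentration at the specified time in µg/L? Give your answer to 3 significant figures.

k = ln2 / t½ = 0.693147 / 12.3 = 0.05635 h⁻¹
C = C₀ · e^(−k·t) = 1.770 × e^(−0.05635 × 36.6)
  = 1.770 × 0.1271 = 0.2250 mg/L
Convert: 0.2250 mg/L × 1000 = 225.0 µg/L

225 µg/L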